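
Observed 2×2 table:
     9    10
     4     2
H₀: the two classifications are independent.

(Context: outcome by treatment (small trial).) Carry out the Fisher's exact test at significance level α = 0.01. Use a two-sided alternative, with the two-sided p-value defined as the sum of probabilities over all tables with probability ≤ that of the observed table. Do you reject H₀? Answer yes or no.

reject H₀: no

Margins: r₁=19, r₂=6, c₁=13, c₂=12, n=25
p_obs = C(19,9)·C(6,4)/C(25,13); sum pmf over tables with pmf ≤ p_obs
p-value (two-sided) = 0.64472
At α=0.01: p ≥ α → fail to reject H₀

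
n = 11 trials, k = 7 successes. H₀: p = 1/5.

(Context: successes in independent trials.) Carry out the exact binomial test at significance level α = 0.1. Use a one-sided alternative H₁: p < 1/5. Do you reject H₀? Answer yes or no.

reject H₀: no

Exact binomial: n=11, k=7, p₀=1/5=0.2000
P(X≤7) from Σ C(n,i)·p₀^i·(1−p₀)^(n−i)
p-value (one-sided, H₁ less) = 0.99976
At α=0.1: p ≥ α → fail to reject H₀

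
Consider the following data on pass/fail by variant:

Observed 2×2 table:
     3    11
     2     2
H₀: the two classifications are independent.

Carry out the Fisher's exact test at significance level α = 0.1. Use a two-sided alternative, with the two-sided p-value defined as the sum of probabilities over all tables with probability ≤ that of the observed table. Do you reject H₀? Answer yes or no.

Margins: r₁=14, r₂=4, c₁=5, c₂=13, n=18
p_obs = C(14,3)·C(4,2)/C(18,5); sum pmf over tables with pmf ≤ p_obs
p-value (two-sided) = 0.53268
At α=0.1: p ≥ α → fail to reject H₀

reject H₀: no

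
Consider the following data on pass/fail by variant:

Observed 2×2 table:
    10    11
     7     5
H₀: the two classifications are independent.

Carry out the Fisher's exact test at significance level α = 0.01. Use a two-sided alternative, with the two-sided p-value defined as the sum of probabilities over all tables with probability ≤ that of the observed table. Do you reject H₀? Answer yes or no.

reject H₀: no

Margins: r₁=21, r₂=12, c₁=17, c₂=16, n=33
p_obs = C(21,10)·C(12,7)/C(33,17); sum pmf over tables with pmf ≤ p_obs
p-value (two-sided) = 0.72068
At α=0.01: p ≥ α → fail to reject H₀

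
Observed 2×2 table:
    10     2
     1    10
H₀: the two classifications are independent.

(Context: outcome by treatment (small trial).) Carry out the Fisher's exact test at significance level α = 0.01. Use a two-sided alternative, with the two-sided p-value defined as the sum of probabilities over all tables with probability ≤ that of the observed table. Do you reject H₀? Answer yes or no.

Margins: r₁=12, r₂=11, c₁=11, c₂=12, n=23
p_obs = C(12,10)·C(11,1)/C(23,11); sum pmf over tables with pmf ≤ p_obs
p-value (two-sided) = 0.00064
At α=0.01: p < α → reject H₀

reject H₀: yes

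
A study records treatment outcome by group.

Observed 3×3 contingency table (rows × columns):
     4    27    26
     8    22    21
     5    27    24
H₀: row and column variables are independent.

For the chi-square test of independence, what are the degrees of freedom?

degrees of freedom = 4

df = (r−1)(c−1) = (3−1)·(3−1) = 4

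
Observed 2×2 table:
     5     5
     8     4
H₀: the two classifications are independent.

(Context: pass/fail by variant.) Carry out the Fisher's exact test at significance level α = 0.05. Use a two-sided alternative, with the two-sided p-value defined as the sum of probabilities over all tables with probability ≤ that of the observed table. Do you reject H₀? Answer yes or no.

reject H₀: no

Margins: r₁=10, r₂=12, c₁=13, c₂=9, n=22
p_obs = C(10,5)·C(12,8)/C(22,13); sum pmf over tables with pmf ≤ p_obs
p-value (two-sided) = 0.66563
At α=0.05: p ≥ α → fail to reject H₀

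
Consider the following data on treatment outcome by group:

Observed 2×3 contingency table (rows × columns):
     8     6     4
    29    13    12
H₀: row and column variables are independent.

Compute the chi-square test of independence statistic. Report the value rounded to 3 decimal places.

Row totals [18, 54], col totals [37, 19, 16], n=72
χ² = (8−9.25)²/9.25 + (6−4.75)²/4.75 + (4−4.00)²/4.00 + (29−27.75)²/27.75 + (13−14.25)²/14.25 + (12−12.00)²/12.00 = 0.6638
df = 2

test statistic = 0.664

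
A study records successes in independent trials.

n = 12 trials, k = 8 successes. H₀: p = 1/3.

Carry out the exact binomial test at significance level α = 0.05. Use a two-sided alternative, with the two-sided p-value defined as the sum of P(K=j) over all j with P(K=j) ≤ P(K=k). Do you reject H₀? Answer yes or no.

Exact binomial: n=12, k=8, p₀=1/3=0.3333
P(X=j) = C(n,j)·p₀^j·(1−p₀)^(n−j); p = Σ P(X=j) over j with P(X=j) ≤ P(X=8)
p-value (two-sided) = 0.02647
At α=0.05: p < α → reject H₀

reject H₀: yes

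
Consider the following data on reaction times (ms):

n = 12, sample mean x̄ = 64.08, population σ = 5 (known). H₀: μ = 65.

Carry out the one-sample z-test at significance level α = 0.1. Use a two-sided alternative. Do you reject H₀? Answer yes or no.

reject H₀: no

SE = σ/√n = 5/√12 = 1.4434
z = (x̄−μ₀)/SE = (64.08−65)/1.4434 = -0.6374
p-value (two-sided) = 0.52387
At α=0.1: p ≥ α → fail to reject H₀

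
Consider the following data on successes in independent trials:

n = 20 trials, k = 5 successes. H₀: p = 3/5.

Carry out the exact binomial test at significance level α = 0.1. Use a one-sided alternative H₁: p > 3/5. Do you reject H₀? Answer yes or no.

reject H₀: no

Exact binomial: n=20, k=5, p₀=3/5=0.6000
P(X≥5) from Σ C(n,i)·p₀^i·(1−p₀)^(n−i)
p-value (one-sided, H₁ greater) = 0.99968
At α=0.1: p ≥ α → fail to reject H₀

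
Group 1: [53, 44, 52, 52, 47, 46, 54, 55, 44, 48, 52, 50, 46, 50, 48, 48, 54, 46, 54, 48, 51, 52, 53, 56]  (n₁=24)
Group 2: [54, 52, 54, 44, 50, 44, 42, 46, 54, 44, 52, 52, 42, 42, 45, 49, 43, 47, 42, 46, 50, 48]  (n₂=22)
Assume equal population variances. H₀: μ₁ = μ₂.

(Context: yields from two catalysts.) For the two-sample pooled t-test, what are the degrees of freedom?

degrees of freedom = 44

df = n₁ + n₂ − 2 = 24 + 22 − 2 = 44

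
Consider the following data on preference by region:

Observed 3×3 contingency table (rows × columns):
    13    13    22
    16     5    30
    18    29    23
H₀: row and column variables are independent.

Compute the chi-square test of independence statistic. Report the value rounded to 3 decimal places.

test statistic = 15.490

Row totals [48, 51, 70], col totals [47, 47, 75], n=169
χ² = (13−13.35)²/13.35 + (13−13.35)²/13.35 + (22−21.30)²/21.30 + (16−14.18)²/14.18 + (5−14.18)²/14.18 + (30−22.63)²/22.63 + (18−19.47)²/19.47 + (29−19.47)²/19.47 + (23−31.07)²/31.07 = 15.4899
df = 4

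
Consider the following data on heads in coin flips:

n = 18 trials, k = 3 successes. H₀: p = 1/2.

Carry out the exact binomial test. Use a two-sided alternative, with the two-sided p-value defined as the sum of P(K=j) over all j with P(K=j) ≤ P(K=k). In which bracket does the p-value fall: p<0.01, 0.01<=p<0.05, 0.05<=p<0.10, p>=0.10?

p-value bracket: p<0.01

Exact binomial: n=18, k=3, p₀=1/2=0.5000
P(X=j) = C(n,j)·p₀^j·(1−p₀)^(n−j); p = Σ P(X=j) over j with P(X=j) ≤ P(X=3)
p-value (two-sided) = 0.00754
→ bracket: p<0.01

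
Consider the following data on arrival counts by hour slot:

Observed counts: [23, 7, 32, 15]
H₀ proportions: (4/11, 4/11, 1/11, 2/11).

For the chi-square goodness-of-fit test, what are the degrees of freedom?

df = k − 1 = 4 − 1 = 3

degrees of freedom = 3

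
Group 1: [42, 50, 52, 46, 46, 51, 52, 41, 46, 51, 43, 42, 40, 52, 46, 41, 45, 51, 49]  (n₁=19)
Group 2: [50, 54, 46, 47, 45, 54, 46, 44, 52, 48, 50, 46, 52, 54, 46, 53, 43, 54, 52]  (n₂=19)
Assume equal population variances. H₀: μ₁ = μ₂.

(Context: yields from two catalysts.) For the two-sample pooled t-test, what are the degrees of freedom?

df = n₁ + n₂ − 2 = 19 + 19 − 2 = 36

degrees of freedom = 36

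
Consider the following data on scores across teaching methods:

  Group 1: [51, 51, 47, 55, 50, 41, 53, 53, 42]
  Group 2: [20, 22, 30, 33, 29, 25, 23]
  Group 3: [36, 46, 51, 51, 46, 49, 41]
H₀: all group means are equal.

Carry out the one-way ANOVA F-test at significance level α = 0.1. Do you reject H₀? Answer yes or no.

Group means [49.22, 26.00, 45.71], grand mean 41.087
SSB = Σnᵢ(x̄ᵢ−x̄)² = 2338.842; SSW = ΣΣ(x−x̄ᵢ)² = 512.984
MSB = 2338.842/2 = 1169.4210; MSW = 512.984/20 = 25.6492
F = MSB/MSW = 45.5929
df = (2, 20)
p-value (upper-tail) = 0.00000
At α=0.1: p < α → reject H₀

reject H₀: yes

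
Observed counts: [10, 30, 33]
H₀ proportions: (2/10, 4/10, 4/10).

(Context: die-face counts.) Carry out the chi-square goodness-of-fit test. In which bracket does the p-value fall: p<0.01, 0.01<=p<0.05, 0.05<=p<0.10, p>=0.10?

p-value bracket: p>=0.10

n = 73; E_i = n·p_i = [14.60, 29.20, 29.20]
χ² = (10−14.60)²/14.60 + (30−29.20)²/29.20 + (33−29.20)²/29.20 = 1.9658
df = 2
p-value (upper-tail) = 0.37423
→ bracket: p>=0.10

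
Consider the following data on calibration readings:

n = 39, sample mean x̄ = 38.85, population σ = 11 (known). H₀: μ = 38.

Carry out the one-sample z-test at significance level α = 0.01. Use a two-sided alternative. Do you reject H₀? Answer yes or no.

SE = σ/√n = 11/√39 = 1.7614
z = (x̄−μ₀)/SE = (38.85−38)/1.7614 = 0.4826
p-value (two-sided) = 0.62940
At α=0.01: p ≥ α → fail to reject H₀

reject H₀: no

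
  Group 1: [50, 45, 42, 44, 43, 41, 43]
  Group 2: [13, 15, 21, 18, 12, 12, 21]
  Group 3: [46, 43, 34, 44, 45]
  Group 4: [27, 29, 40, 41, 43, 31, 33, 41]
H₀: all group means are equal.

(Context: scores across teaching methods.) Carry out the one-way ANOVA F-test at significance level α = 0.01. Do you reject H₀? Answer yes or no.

reject H₀: yes

Group means [44.00, 16.00, 42.40, 35.62], grand mean 33.963
SSB = Σnᵢ(x̄ᵢ−x̄)² = 3341.888; SSW = ΣΣ(x−x̄ᵢ)² = 519.075
MSB = 3341.888/3 = 1113.9627; MSW = 519.075/23 = 22.5685
F = MSB/MSW = 49.3592
df = (3, 23)
p-value (upper-tail) = 0.00000
At α=0.01: p < α → reject H₀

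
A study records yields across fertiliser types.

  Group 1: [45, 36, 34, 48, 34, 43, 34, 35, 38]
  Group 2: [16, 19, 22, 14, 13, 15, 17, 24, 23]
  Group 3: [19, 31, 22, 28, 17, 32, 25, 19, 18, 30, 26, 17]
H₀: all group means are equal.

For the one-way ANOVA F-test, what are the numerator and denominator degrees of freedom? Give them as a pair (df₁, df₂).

k = 3 groups, N = 30 total
df = (k−1, N−k) = (3−1, 30−3) = (2, 27)

degrees of freedom = [2, 27]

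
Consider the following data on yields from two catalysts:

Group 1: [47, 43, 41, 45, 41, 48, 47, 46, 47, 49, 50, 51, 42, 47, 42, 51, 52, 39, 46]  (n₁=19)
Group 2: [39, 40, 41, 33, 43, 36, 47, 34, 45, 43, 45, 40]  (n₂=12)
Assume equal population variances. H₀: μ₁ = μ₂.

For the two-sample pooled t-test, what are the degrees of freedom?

df = n₁ + n₂ − 2 = 19 + 12 − 2 = 29

degrees of freedom = 29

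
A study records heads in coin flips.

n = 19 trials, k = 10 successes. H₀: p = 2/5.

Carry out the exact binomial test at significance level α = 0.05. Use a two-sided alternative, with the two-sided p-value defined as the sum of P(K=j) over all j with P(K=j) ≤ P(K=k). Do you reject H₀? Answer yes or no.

reject H₀: no

Exact binomial: n=19, k=10, p₀=2/5=0.4000
P(X=j) = C(n,j)·p₀^j·(1−p₀)^(n−j); p = Σ P(X=j) over j with P(X=j) ≤ P(X=10)
p-value (two-sided) = 0.34901
At α=0.05: p ≥ α → fail to reject H₀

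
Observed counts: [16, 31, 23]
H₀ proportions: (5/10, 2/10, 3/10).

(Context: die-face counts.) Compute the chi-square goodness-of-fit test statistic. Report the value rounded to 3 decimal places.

test statistic = 31.148

n = 70; E_i = n·p_i = [35.00, 14.00, 21.00]
χ² = (16−35.00)²/35.00 + (31−14.00)²/14.00 + (23−21.00)²/21.00 = 31.1476
df = 2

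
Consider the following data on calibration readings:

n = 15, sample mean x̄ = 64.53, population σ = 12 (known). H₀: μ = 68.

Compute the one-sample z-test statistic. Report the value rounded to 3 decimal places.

SE = σ/√n = 12/√15 = 3.0984
z = (x̄−μ₀)/SE = (64.53−68)/3.0984 = -1.1199

test statistic = -1.120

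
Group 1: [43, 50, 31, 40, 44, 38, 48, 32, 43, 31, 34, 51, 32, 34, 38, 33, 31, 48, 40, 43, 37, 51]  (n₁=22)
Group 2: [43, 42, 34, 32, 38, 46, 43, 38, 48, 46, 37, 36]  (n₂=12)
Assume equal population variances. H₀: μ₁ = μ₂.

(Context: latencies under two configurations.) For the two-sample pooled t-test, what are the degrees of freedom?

df = n₁ + n₂ − 2 = 22 + 12 − 2 = 32

degrees of freedom = 32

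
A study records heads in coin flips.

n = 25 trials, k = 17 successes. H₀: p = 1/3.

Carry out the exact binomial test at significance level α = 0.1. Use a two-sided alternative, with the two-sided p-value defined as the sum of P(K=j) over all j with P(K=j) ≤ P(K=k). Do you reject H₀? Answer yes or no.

Exact binomial: n=25, k=17, p₀=1/3=0.3333
P(X=j) = C(n,j)·p₀^j·(1−p₀)^(n−j); p = Σ P(X=j) over j with P(X=j) ≤ P(X=17)
p-value (two-sided) = 0.00045
At α=0.1: p < α → reject H₀

reject H₀: yes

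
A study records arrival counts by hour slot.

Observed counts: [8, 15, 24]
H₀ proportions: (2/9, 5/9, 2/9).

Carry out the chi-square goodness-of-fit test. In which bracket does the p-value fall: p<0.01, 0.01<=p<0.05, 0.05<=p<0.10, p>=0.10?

n = 47; E_i = n·p_i = [10.44, 26.11, 10.44]
χ² = (8−10.44)²/10.44 + (15−26.11)²/26.11 + (24−10.44)²/10.44 = 22.8936
df = 2
p-value (upper-tail) = 0.00001
→ bracket: p<0.01

p-value bracket: p<0.01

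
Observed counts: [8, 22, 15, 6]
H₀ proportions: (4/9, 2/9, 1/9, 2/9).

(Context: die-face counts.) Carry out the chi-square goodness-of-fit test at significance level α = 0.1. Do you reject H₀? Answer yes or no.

reject H₀: yes

n = 51; E_i = n·p_i = [22.67, 11.33, 5.67, 11.33]
χ² = (8−22.67)²/22.67 + (22−11.33)²/11.33 + (15−5.67)²/5.67 + (6−11.33)²/11.33 = 37.4118
df = 3
p-value (upper-tail) = 0.00000
At α=0.1: p < α → reject H₀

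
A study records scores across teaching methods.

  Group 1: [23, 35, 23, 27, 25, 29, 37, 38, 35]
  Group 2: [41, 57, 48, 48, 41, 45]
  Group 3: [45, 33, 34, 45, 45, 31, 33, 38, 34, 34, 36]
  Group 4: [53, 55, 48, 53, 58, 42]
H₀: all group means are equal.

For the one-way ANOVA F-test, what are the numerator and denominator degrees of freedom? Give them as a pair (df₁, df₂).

degrees of freedom = [3, 28]

k = 4 groups, N = 32 total
df = (k−1, N−k) = (4−1, 32−4) = (3, 28)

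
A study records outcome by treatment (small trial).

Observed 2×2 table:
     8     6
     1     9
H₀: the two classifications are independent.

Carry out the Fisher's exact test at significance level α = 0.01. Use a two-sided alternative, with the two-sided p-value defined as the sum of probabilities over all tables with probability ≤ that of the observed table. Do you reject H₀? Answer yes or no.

reject H₀: no

Margins: r₁=14, r₂=10, c₁=9, c₂=15, n=24
p_obs = C(14,8)·C(10,1)/C(24,9); sum pmf over tables with pmf ≤ p_obs
p-value (two-sided) = 0.03334
At α=0.01: p ≥ α → fail to reject H₀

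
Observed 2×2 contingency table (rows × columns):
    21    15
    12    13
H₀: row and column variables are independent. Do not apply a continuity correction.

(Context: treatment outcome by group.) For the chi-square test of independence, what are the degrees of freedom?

df = (r−1)(c−1) = (2−1)·(2−1) = 1

degrees of freedom = 1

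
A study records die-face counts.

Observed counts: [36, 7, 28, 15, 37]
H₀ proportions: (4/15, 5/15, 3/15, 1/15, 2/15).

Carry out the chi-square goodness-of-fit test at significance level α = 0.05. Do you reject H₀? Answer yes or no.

n = 123; E_i = n·p_i = [32.80, 41.00, 24.60, 8.20, 16.40]
χ² = (36−32.80)²/32.80 + (7−41.00)²/41.00 + (28−24.60)²/24.60 + (15−8.20)²/8.20 + (37−16.40)²/16.40 = 60.4919
df = 4
p-value (upper-tail) = 0.00000
At α=0.05: p < α → reject H₀

reject H₀: yes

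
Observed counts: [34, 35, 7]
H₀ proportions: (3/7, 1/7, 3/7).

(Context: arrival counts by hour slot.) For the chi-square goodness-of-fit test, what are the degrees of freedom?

df = k − 1 = 3 − 1 = 2

degrees of freedom = 2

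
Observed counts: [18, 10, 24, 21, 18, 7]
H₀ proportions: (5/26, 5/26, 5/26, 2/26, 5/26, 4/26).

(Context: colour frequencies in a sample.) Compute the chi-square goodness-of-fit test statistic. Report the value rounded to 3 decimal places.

n = 98; E_i = n·p_i = [18.85, 18.85, 18.85, 7.54, 18.85, 15.08]
χ² = (18−18.85)²/18.85 + (10−18.85)²/18.85 + (24−18.85)²/18.85 + (21−7.54)²/7.54 + (18−18.85)²/18.85 + (7−15.08)²/15.08 = 34.0031
df = 5

test statistic = 34.003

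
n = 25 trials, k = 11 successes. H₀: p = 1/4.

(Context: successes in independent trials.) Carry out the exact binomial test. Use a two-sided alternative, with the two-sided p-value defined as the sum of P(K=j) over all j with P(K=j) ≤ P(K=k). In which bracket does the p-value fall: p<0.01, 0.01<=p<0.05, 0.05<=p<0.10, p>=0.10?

Exact binomial: n=25, k=11, p₀=1/4=0.2500
P(X=j) = C(n,j)·p₀^j·(1−p₀)^(n−j); p = Σ P(X=j) over j with P(X=j) ≤ P(X=11)
p-value (two-sided) = 0.03669
→ bracket: 0.01<=p<0.05

p-value bracket: 0.01<=p<0.05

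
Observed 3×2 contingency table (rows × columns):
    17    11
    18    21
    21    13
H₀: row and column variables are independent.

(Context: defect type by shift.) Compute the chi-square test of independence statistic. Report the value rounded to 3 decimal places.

Row totals [28, 39, 34], col totals [56, 45], n=101
χ² = (17−15.52)²/15.52 + (11−12.48)²/12.48 + (18−21.62)²/21.62 + (21−17.38)²/17.38 + (21−18.85)²/18.85 + (13−15.15)²/15.15 = 2.2272
df = 2

test statistic = 2.227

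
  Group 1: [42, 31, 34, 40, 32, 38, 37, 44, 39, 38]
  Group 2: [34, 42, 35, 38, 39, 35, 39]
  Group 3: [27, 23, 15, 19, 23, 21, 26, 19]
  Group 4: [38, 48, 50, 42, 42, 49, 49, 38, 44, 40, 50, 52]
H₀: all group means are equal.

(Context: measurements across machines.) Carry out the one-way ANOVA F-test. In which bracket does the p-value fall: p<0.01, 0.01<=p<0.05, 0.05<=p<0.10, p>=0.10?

Group means [37.50, 37.43, 21.62, 45.17], grand mean 36.541
SSB = Σnᵢ(x̄ᵢ−x̄)² = 2687.433; SSW = ΣΣ(x−x̄ᵢ)² = 597.756
MSB = 2687.433/3 = 895.8111; MSW = 597.756/33 = 18.1138
F = MSB/MSW = 49.4546
df = (3, 33)
p-value (upper-tail) = 0.00000
→ bracket: p<0.01

p-value bracket: p<0.01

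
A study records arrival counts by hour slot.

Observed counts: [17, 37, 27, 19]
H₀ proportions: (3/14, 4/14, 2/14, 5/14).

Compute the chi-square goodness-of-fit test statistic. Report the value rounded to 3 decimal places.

n = 100; E_i = n·p_i = [21.43, 28.57, 14.29, 35.71]
χ² = (17−21.43)²/21.43 + (37−28.57)²/28.57 + (27−14.29)²/14.29 + (19−35.71)²/35.71 = 22.5397
df = 3

test statistic = 22.540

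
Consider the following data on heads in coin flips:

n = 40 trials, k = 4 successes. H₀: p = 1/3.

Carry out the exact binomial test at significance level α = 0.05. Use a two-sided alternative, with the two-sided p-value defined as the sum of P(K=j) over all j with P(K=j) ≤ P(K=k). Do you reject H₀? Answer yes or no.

reject H₀: yes

Exact binomial: n=40, k=4, p₀=1/3=0.3333
P(X=j) = C(n,j)·p₀^j·(1−p₀)^(n−j); p = Σ P(X=j) over j with P(X=j) ≤ P(X=4)
p-value (two-sided) = 0.00114
At α=0.05: p < α → reject H₀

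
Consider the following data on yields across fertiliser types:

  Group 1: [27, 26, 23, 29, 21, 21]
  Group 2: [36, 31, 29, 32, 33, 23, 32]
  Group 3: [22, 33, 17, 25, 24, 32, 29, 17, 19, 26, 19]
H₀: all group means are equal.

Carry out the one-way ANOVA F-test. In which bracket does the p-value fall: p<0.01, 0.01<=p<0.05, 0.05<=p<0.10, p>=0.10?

Group means [24.50, 30.86, 23.91], grand mean 26.083
SSB = Σnᵢ(x̄ᵢ−x̄)² = 226.567; SSW = ΣΣ(x−x̄ᵢ)² = 481.266
MSB = 226.567/2 = 113.2835; MSW = 481.266/21 = 22.9174
F = MSB/MSW = 4.9431
df = (2, 21)
p-value (upper-tail) = 0.01741
→ bracket: 0.01<=p<0.05

p-value bracket: 0.01<=p<0.05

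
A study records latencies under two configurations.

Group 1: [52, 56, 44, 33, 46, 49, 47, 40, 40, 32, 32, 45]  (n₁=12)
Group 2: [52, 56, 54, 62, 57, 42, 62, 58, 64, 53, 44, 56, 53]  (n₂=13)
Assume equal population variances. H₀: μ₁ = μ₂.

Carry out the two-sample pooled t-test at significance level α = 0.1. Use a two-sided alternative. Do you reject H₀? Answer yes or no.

reject H₀: yes

x̄₁=43.000, s₁=7.839, n₁=12
x̄₂=54.846, s₂=6.466, n₂=13
s_p² = [11·7.839² + 12·6.466²]/23 = 51.2040
SE = √(s_p²·(1/12+1/13)) = 2.8646
t = (43.000−54.846)/2.8646 = -4.1354
df = 23
p-value (two-sided) = 0.00040
At α=0.1: p < α → reject H₀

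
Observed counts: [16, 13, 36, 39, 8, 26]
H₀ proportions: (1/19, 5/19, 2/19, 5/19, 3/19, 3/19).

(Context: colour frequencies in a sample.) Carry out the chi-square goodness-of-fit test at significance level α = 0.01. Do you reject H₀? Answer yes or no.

n = 138; E_i = n·p_i = [7.26, 36.32, 14.53, 36.32, 21.79, 21.79]
χ² = (16−7.26)²/7.26 + (13−36.32)²/36.32 + (36−14.53)²/14.53 + (39−36.32)²/36.32 + (8−21.79)²/21.79 + (26−21.79)²/21.79 = 66.9614
df = 5
p-value (upper-tail) = 0.00000
At α=0.01: p < α → reject H₀

reject H₀: yes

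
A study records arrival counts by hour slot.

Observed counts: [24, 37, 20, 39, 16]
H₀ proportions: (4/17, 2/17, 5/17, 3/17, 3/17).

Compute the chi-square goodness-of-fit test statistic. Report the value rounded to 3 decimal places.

n = 136; E_i = n·p_i = [32.00, 16.00, 40.00, 24.00, 24.00]
χ² = (24−32.00)²/32.00 + (37−16.00)²/16.00 + (20−40.00)²/40.00 + (39−24.00)²/24.00 + (16−24.00)²/24.00 = 51.6042
df = 4

test statistic = 51.604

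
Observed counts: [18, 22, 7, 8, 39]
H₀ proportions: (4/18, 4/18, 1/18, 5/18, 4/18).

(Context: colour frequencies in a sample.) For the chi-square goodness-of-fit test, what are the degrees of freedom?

df = k − 1 = 5 − 1 = 4

degrees of freedom = 4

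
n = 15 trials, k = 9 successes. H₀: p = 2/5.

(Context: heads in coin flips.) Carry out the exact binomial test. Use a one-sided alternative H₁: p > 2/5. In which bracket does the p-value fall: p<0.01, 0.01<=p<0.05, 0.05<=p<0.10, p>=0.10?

p-value bracket: 0.05<=p<0.10

Exact binomial: n=15, k=9, p₀=2/5=0.4000
P(X≥9) from Σ C(n,i)·p₀^i·(1−p₀)^(n−i)
p-value (one-sided, H₁ greater) = 0.09505
→ bracket: 0.05<=p<0.10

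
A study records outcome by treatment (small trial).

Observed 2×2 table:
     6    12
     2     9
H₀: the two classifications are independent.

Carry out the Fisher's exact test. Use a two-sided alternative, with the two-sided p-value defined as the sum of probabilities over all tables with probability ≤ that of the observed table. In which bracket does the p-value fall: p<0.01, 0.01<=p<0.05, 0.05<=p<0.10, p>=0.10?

Margins: r₁=18, r₂=11, c₁=8, c₂=21, n=29
p_obs = C(18,6)·C(11,2)/C(29,8); sum pmf over tables with pmf ≤ p_obs
p-value (two-sided) = 0.67063
→ bracket: p>=0.10

p-value bracket: p>=0.10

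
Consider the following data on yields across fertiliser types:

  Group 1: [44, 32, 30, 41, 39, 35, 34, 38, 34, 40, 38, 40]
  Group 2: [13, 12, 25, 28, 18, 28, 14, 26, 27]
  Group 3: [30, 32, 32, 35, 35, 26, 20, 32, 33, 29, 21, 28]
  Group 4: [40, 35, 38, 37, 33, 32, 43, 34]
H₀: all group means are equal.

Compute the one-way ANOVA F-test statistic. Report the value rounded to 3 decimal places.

test statistic = 20.890

Group means [37.08, 21.22, 29.42, 36.50], grand mean 31.244
SSB = Σnᵢ(x̄ᵢ−x̄)² = 1574.172; SSW = ΣΣ(x−x̄ᵢ)² = 929.389
MSB = 1574.172/3 = 524.7240; MSW = 929.389/37 = 25.1186
F = MSB/MSW = 20.8898
df = (3, 37)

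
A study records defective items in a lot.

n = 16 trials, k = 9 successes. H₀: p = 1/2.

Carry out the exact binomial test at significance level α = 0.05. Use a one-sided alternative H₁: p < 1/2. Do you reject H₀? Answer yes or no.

Exact binomial: n=16, k=9, p₀=1/2=0.5000
P(X≤9) from Σ C(n,i)·p₀^i·(1−p₀)^(n−i)
p-value (one-sided, H₁ less) = 0.77275
At α=0.05: p ≥ α → fail to reject H₀

reject H₀: no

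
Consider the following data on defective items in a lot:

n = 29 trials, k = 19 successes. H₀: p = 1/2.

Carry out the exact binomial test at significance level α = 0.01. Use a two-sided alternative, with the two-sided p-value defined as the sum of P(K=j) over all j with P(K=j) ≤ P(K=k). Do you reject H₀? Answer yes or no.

Exact binomial: n=29, k=19, p₀=1/2=0.5000
P(X=j) = C(n,j)·p₀^j·(1−p₀)^(n−j); p = Σ P(X=j) over j with P(X=j) ≤ P(X=19)
p-value (two-sided) = 0.13605
At α=0.01: p ≥ α → fail to reject H₀

reject H₀: no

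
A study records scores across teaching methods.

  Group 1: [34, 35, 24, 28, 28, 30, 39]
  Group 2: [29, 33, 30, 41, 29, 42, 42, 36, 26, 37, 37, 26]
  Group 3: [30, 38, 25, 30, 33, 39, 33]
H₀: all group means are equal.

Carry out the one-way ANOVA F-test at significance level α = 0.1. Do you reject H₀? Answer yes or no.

reject H₀: no

Group means [31.14, 34.00, 32.57], grand mean 32.846
SSB = Σnᵢ(x̄ᵢ−x̄)² = 36.813; SSW = ΣΣ(x−x̄ᵢ)² = 692.571
MSB = 36.813/2 = 18.4066; MSW = 692.571/23 = 30.1118
F = MSB/MSW = 0.6113
df = (2, 23)
p-value (upper-tail) = 0.55124
At α=0.1: p ≥ α → fail to reject H₀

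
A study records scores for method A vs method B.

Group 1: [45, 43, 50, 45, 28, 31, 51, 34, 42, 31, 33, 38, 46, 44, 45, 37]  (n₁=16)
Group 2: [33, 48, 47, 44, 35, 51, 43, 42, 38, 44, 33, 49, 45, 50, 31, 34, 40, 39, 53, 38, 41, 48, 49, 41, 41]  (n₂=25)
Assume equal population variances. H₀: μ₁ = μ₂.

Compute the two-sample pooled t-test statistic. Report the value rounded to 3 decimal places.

x̄₁=40.188, s₁=7.139, n₁=16
x̄₂=42.280, s₂=6.195, n₂=25
s_p² = [15·7.139² + 24·6.195²]/39 = 43.2174
SE = √(s_p²·(1/16+1/25)) = 2.1047
t = (40.188−42.280)/2.1047 = -0.9942
df = 39

test statistic = -0.994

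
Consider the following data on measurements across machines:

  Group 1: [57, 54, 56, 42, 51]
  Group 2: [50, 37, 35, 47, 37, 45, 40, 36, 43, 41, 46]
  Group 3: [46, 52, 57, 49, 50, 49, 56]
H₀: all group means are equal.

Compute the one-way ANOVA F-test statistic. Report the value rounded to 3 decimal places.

Group means [52.00, 41.55, 51.29], grand mean 46.783
SSB = Σnᵢ(x̄ᵢ−x̄)² = 579.757; SSW = ΣΣ(x−x̄ᵢ)² = 494.156
MSB = 579.757/2 = 289.8786; MSW = 494.156/20 = 24.7078
F = MSB/MSW = 11.7323
df = (2, 20)

test statistic = 11.732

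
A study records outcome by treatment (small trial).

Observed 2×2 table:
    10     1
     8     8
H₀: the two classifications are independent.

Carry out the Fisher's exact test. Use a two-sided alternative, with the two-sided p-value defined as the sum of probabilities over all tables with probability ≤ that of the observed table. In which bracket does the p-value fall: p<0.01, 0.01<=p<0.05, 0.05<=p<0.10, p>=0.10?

Margins: r₁=11, r₂=16, c₁=18, c₂=9, n=27
p_obs = C(11,10)·C(16,8)/C(27,18); sum pmf over tables with pmf ≤ p_obs
p-value (two-sided) = 0.04167
→ bracket: 0.01<=p<0.05

p-value bracket: 0.01<=p<0.05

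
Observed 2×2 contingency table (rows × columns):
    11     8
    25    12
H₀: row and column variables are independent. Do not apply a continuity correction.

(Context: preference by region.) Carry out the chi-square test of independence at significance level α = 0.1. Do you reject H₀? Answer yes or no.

Row totals [19, 37], col totals [36, 20], n=56
χ² = (11−12.21)²/12.21 + (8−6.79)²/6.79 + (25−23.79)²/23.79 + (12−13.21)²/13.21 = 0.5116
df = 1
p-value (upper-tail) = 0.47445
At α=0.1: p ≥ α → fail to reject H₀

reject H₀: no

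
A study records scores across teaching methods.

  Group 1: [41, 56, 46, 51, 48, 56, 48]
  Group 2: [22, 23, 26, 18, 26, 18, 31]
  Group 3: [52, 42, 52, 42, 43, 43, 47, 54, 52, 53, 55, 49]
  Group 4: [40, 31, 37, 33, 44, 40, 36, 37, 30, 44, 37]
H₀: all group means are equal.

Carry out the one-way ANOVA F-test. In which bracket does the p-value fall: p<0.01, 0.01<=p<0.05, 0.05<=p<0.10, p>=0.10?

p-value bracket: p<0.01

Group means [49.43, 23.43, 48.67, 37.18], grand mean 40.622
SSB = Σnᵢ(x̄ᵢ−x̄)² = 3518.971; SSW = ΣΣ(x−x̄ᵢ)² = 801.732
MSB = 3518.971/3 = 1172.9904; MSW = 801.732/33 = 24.2949
F = MSB/MSW = 48.2813
df = (3, 33)
p-value (upper-tail) = 0.00000
→ bracket: p<0.01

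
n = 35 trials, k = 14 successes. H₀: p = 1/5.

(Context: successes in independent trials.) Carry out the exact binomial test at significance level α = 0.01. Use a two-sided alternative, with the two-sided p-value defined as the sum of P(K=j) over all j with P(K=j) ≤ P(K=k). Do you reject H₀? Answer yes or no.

reject H₀: yes

Exact binomial: n=35, k=14, p₀=1/5=0.2000
P(X=j) = C(n,j)·p₀^j·(1−p₀)^(n−j); p = Σ P(X=j) over j with P(X=j) ≤ P(X=14)
p-value (two-sided) = 0.00566
At α=0.01: p < α → reject H₀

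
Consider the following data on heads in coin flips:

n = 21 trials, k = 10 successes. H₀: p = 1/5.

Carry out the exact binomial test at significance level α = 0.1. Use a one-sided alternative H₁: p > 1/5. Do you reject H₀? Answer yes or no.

Exact binomial: n=21, k=10, p₀=1/5=0.2000
P(X≥10) from Σ C(n,i)·p₀^i·(1−p₀)^(n−i)
p-value (one-sided, H₁ greater) = 0.00407
At α=0.1: p < α → reject H₀

reject H₀: yes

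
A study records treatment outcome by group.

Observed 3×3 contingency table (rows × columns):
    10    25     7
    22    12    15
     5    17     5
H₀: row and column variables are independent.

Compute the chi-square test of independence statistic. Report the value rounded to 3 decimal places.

test statistic = 15.590

Row totals [42, 49, 27], col totals [37, 54, 27], n=118
χ² = (10−13.17)²/13.17 + (25−19.22)²/19.22 + (7−9.61)²/9.61 + (22−15.36)²/15.36 + (12−22.42)²/22.42 + (15−11.21)²/11.21 + (5−8.47)²/8.47 + (17−12.36)²/12.36 + (5−6.18)²/6.18 = 15.5901
df = 4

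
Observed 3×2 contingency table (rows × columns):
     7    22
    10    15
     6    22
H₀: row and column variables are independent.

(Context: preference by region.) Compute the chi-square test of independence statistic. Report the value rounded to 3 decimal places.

test statistic = 2.597

Row totals [29, 25, 28], col totals [23, 59], n=82
χ² = (7−8.13)²/8.13 + (22−20.87)²/20.87 + (10−7.01)²/7.01 + (15−17.99)²/17.99 + (6−7.85)²/7.85 + (22−20.15)²/20.15 = 2.5972
df = 2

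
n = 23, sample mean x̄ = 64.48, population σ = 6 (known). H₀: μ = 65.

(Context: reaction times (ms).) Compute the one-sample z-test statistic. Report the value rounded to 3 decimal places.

SE = σ/√n = 6/√23 = 1.2511
z = (x̄−μ₀)/SE = (64.48−65)/1.2511 = -0.4156

test statistic = -0.416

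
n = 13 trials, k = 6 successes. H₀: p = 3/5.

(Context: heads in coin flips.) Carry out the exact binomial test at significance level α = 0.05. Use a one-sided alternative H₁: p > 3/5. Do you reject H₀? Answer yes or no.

reject H₀: no

Exact binomial: n=13, k=6, p₀=3/5=0.6000
P(X≥6) from Σ C(n,i)·p₀^i·(1−p₀)^(n−i)
p-value (one-sided, H₁ greater) = 0.90233
At α=0.05: p ≥ α → fail to reject H₀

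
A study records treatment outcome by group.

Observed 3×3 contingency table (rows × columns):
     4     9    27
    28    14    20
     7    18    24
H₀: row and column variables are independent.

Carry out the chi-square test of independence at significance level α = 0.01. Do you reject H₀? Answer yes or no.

reject H₀: yes

Row totals [40, 62, 49], col totals [39, 41, 71], n=151
χ² = (4−10.33)²/10.33 + (9−10.86)²/10.86 + (27−18.81)²/18.81 + (28−16.01)²/16.01 + (14−16.83)²/16.83 + (20−29.15)²/29.15 + (7−12.66)²/12.66 + (18−13.30)²/13.30 + (24−23.04)²/23.04 = 24.3147
df = 4
p-value (upper-tail) = 0.00007
At α=0.01: p < α → reject H₀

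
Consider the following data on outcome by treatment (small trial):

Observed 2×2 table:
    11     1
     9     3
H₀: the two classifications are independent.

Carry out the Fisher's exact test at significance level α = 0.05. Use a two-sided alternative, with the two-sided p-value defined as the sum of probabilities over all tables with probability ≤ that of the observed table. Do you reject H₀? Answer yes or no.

reject H₀: no

Margins: r₁=12, r₂=12, c₁=20, c₂=4, n=24
p_obs = C(12,11)·C(12,9)/C(24,20); sum pmf over tables with pmf ≤ p_obs
p-value (two-sided) = 0.59006
At α=0.05: p ≥ α → fail to reject H₀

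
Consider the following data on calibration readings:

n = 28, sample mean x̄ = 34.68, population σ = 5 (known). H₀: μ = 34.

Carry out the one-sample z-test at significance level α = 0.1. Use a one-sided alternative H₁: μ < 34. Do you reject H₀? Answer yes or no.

reject H₀: no

SE = σ/√n = 5/√28 = 0.9449
z = (x̄−μ₀)/SE = (34.68−34)/0.9449 = 0.7196
p-value (one-sided, H₁ less) = 0.76413
At α=0.1: p ≥ α → fail to reject H₀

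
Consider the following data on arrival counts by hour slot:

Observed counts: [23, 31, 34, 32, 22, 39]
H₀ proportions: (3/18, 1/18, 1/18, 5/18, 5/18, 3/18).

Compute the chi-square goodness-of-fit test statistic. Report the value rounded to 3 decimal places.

test statistic = 127.480

n = 181; E_i = n·p_i = [30.17, 10.06, 10.06, 50.28, 50.28, 30.17]
χ² = (23−30.17)²/30.17 + (31−10.06)²/10.06 + (34−10.06)²/10.06 + (32−50.28)²/50.28 + (22−50.28)²/50.28 + (39−30.17)²/30.17 = 127.4796
df = 5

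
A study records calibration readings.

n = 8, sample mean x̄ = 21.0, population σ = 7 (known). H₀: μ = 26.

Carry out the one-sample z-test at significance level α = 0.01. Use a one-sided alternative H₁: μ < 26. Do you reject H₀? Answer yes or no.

SE = σ/√n = 7/√8 = 2.4749
z = (x̄−μ₀)/SE = (21.0−26)/2.4749 = -2.0203
p-value (one-sided, H₁ less) = 0.02168
At α=0.01: p ≥ α → fail to reject H₀

reject H₀: no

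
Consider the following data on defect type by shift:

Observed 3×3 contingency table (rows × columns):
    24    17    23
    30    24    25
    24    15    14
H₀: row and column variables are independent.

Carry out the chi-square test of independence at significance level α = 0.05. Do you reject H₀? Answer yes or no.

reject H₀: no

Row totals [64, 79, 53], col totals [78, 56, 62], n=196
χ² = (24−25.47)²/25.47 + (17−18.29)²/18.29 + (23−20.24)²/20.24 + (30−31.44)²/31.44 + (24−22.57)²/22.57 + (25−24.99)²/24.99 + (24−21.09)²/21.09 + (15−15.14)²/15.14 + (14−16.77)²/16.77 = 1.5648
df = 4
p-value (upper-tail) = 0.81510
At α=0.05: p ≥ α → fail to reject H₀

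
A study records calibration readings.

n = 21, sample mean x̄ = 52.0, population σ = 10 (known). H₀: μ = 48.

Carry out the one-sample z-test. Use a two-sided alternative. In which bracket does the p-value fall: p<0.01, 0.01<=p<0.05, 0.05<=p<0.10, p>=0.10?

p-value bracket: 0.05<=p<0.10

SE = σ/√n = 10/√21 = 2.1822
z = (x̄−μ₀)/SE = (52.0−48)/2.1822 = 1.8330
p-value (two-sided) = 0.06680
→ bracket: 0.05<=p<0.10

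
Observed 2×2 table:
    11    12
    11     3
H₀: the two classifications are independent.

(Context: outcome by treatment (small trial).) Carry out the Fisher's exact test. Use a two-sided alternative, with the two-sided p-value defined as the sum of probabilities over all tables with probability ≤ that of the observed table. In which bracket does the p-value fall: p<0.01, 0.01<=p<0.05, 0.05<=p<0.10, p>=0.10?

p-value bracket: 0.05<=p<0.10

Margins: r₁=23, r₂=14, c₁=22, c₂=15, n=37
p_obs = C(23,11)·C(14,11)/C(37,22); sum pmf over tables with pmf ≤ p_obs
p-value (two-sided) = 0.09049
→ bracket: 0.05<=p<0.10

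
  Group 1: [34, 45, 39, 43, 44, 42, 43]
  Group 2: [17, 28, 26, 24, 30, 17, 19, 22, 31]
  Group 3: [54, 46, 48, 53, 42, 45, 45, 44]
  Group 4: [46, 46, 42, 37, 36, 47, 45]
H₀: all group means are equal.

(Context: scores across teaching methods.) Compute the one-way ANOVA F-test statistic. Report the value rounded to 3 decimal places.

test statistic = 43.047

Group means [41.43, 23.78, 47.12, 42.71], grand mean 38.065
SSB = Σnᵢ(x̄ᵢ−x̄)² = 2724.298; SSW = ΣΣ(x−x̄ᵢ)² = 569.573
MSB = 2724.298/3 = 908.0992; MSW = 569.573/27 = 21.0953
F = MSB/MSW = 43.0474
df = (3, 27)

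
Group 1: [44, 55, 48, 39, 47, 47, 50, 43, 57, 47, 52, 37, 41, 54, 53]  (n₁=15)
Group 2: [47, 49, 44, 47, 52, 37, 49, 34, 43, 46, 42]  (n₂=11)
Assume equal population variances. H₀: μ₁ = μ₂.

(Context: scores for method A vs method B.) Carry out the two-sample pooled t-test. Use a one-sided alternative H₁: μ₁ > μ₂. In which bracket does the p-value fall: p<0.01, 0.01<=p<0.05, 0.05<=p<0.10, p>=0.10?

x̄₁=47.600, s₁=5.998, n₁=15
x̄₂=44.545, s₂=5.355, n₂=11
s_p² = [14·5.998² + 10·5.355²]/24 = 32.9303
SE = √(s_p²·(1/15+1/11)) = 2.2779
t = (47.600−44.545)/2.2779 = 1.3409
df = 24
p-value (one-sided, H₁ greater) = 0.09625
→ bracket: 0.05<=p<0.10

p-value bracket: 0.05<=p<0.10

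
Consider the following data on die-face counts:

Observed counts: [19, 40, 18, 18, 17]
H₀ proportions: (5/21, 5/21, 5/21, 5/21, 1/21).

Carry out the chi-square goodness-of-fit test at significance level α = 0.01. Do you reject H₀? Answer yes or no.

n = 112; E_i = n·p_i = [26.67, 26.67, 26.67, 26.67, 5.33]
χ² = (19−26.67)²/26.67 + (40−26.67)²/26.67 + (18−26.67)²/26.67 + (18−26.67)²/26.67 + (17−5.33)²/5.33 = 40.0250
df = 4
p-value (upper-tail) = 0.00000
At α=0.01: p < α → reject H₀

reject H₀: yes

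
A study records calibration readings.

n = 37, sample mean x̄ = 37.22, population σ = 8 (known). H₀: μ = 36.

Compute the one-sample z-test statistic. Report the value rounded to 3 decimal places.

test statistic = 0.928

SE = σ/√n = 8/√37 = 1.3152
z = (x̄−μ₀)/SE = (37.22−36)/1.3152 = 0.9276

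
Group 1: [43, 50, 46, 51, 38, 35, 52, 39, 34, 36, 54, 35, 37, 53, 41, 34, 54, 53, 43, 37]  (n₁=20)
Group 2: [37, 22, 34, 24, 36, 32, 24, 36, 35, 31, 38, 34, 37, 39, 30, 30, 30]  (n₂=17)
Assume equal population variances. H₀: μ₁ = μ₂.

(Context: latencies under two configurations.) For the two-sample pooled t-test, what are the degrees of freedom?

df = n₁ + n₂ − 2 = 20 + 17 − 2 = 35

degrees of freedom = 35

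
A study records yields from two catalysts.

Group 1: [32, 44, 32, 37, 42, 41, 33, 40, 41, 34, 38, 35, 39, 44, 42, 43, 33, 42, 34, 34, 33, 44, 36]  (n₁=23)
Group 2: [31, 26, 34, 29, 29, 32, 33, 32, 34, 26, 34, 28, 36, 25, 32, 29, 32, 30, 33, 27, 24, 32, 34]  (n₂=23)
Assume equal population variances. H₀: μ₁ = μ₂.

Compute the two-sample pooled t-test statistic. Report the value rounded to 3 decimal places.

x̄₁=37.957, s₁=4.333, n₁=23
x̄₂=30.522, s₂=3.315, n₂=23
s_p² = [22·4.333² + 22·3.315²]/44 = 14.8794
SE = √(s_p²·(1/23+1/23)) = 1.1375
t = (37.957−30.522)/1.1375 = 6.5362
df = 44

test statistic = 6.536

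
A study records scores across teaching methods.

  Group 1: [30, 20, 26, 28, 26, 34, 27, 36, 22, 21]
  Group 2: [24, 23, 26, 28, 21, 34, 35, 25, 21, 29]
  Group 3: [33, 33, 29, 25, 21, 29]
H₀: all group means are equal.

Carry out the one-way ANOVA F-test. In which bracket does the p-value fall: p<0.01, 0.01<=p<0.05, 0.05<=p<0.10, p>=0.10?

Group means [27.00, 26.60, 28.33], grand mean 27.154
SSB = Σnᵢ(x̄ᵢ−x̄)² = 11.651; SSW = ΣΣ(x−x̄ᵢ)² = 579.733
MSB = 11.651/2 = 5.8256; MSW = 579.733/23 = 25.2058
F = MSB/MSW = 0.2311
df = (2, 23)
p-value (upper-tail) = 0.79546
→ bracket: p>=0.10

p-value bracket: p>=0.10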